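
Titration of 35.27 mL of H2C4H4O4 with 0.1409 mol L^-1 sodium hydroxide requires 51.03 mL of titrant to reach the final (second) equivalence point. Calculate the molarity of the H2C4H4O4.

0.102 M

n(NaOH) = 0.1409 x 0.05103 = 0.007190 mol.
At the final (second) equivalence point, 2 mol OH^- react per mol H2C4H4O4, so n(H2C4H4O4) = 0.007190 / 2 = 0.003595 mol.
[H2C4H4O4] = 0.003595 / 0.03527 L = 0.102 M.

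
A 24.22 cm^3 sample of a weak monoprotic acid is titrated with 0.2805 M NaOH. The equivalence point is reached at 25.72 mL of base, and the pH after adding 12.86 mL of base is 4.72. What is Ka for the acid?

12.86 mL is half of the equivalence volume, so this is the half-equivalence point where [HA] = [A^-].
At half-equivalence pH = pKa, so pKa = 4.72.
Ka = 10^(-4.72) = 1.9 x 10^-5.

1.9 x 10^-5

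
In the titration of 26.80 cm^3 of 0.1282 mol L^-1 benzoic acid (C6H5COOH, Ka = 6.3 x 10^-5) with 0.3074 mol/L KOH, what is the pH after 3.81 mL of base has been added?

3.91

Initial n(C6H5COOH) = 0.1282 x 0.02680 = 0.003436 mol.
n(KOH) added = 0.3074 x 0.003810 = 0.001171 mol, converting that many moles of C6H5COOH to C6H5COO-.
Remaining n(C6H5COOH) = 0.002265 mol; n(C6H5COO-) = 0.001171 mol.
By Henderson-Hasselbalch, pH = pKa + log([A^-]/[HA]) = 4.20 + log(0.001171/0.002265) = 4.20 + (-0.29) = 3.91.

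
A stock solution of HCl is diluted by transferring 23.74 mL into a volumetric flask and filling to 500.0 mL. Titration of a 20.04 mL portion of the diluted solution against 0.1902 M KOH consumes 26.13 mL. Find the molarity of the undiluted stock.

n(KOH) = 0.1902 x 0.02613 = 0.004970 mol.
n(HCl) in the aliquot = 0.004970 mol.
[diluted HCl] = 0.004970 / 0.02004 = 0.2480 M.
Dilution factor = 500.0/23.74 = 21.06, so [stock] = 0.2480 x 21.06 = 5.22 M.

5.22 M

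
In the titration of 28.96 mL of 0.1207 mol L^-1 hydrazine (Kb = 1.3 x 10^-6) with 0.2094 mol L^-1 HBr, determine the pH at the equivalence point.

4.61

n(N2H4) = 0.1207 x 0.02896 = 0.003495 mol; V(HBr) at equivalence = 0.003495/0.2094 = 0.01669 L.
At equivalence the base is fully converted to N2H5+; total volume = 0.04565 L, so [N2H5+] = 0.003495/0.04565 = 0.07657 M.
Ka(N2H5+) = Kw/Kb = 1.0e-14 / 1.3 x 10^-6 = 7.69e-9.
[H^+] = sqrt(Ka x [N2H5+]) = sqrt(7.69e-9 x 0.07657) = 2.43e-5 M.
pH = -log(2.43e-5) = 4.61.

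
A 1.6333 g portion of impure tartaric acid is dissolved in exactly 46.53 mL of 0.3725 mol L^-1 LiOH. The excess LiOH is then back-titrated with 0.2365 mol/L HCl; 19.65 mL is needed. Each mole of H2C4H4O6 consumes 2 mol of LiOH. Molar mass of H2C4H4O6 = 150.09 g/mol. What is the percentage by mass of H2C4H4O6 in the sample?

58.3%

Total n(LiOH) added = 0.3725 x 0.04653 = 0.01733 mol.
n(HCl) used = 0.2365 x 0.01965 = 0.004647 mol, which equals the excess n(LiOH).
So n(LiOH) consumed by the sample = 0.01733 - 0.004647 = 0.01269 mol.
n(H2C4H4O6) = 0.01269 / 2 = 0.006343 mol.
mass H2C4H4O6 = 0.006343 x 150.09 = 0.9520 g, so %H2C4H4O6 = 0.9520/1.6333 x 100 = 58.3%.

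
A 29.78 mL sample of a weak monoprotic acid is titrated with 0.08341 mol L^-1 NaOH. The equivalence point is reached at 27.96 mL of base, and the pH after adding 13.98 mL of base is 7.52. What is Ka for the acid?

13.98 mL is half of the equivalence volume, so this is the half-equivalence point where [HA] = [A^-].
At half-equivalence pH = pKa, so pKa = 7.52.
Ka = 10^(-7.52) = 3.0 x 10^-8.

3.0 x 10^-8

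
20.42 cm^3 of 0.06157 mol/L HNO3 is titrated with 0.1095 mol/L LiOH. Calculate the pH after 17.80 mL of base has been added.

12.26

n(acid) = 0.06157 x 0.02042 = 0.001257 mol; n(LiOH) added = 0.1095 x 0.01780 = 0.001949 mol.
Base is in excess by 0.001949 - 0.001257 = 0.0006918 mol in a total volume of 0.03822 L.
[OH^-] = 0.0006918/0.03822 = 0.01810 M, so pOH = 1.74 and pH = 14.00 - 1.74 = 12.26.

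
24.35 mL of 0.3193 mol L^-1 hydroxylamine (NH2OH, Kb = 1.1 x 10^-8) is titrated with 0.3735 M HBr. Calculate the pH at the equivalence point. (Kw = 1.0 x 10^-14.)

n(NH2OH) = 0.3193 x 0.02435 = 0.007775 mol; V(HBr) at equivalence = 0.007775/0.3735 = 0.02082 L.
At equivalence the base is fully converted to NH3OH+; total volume = 0.04517 L, so [NH3OH+] = 0.007775/0.04517 = 0.1721 M.
Ka(NH3OH+) = Kw/Kb = 1.0e-14 / 1.1 x 10^-8 = 9.09e-7.
[H^+] = sqrt(Ka x [NH3OH+]) = sqrt(9.09e-7 x 0.1721) = 0.000396 M.
pH = -log(0.000396) = 3.40.

3.40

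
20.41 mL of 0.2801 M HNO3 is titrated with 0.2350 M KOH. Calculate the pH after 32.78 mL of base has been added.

n(acid) = 0.2801 x 0.02041 = 0.005717 mol; n(KOH) added = 0.2350 x 0.03278 = 0.007703 mol.
Base is in excess by 0.007703 - 0.005717 = 0.001986 mol in a total volume of 0.05319 L.
[OH^-] = 0.001986/0.05319 = 0.03735 M, so pOH = 1.43 and pH = 14.00 - 1.43 = 12.57.

12.57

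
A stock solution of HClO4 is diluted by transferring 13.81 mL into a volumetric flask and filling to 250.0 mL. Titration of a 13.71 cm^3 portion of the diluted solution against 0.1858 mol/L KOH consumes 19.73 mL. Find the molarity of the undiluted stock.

n(KOH) = 0.1858 x 0.01973 = 0.003666 mol.
n(HClO4) in the aliquot = 0.003666 mol.
[diluted HClO4] = 0.003666 / 0.01371 = 0.2674 M.
Dilution factor = 250.0/13.81 = 18.10, so [stock] = 0.2674 x 18.10 = 4.84 M.

4.84 M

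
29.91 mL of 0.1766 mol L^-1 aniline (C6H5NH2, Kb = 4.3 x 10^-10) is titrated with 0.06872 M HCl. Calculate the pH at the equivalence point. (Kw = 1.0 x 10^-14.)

n(C6H5NH2) = 0.1766 x 0.02991 = 0.005282 mol; V(HCl) at equivalence = 0.005282/0.06872 = 0.07686 L.
At equivalence the base is fully converted to C6H5NH3+; total volume = 0.1068 L, so [C6H5NH3+] = 0.005282/0.1068 = 0.04947 M.
Ka(C6H5NH3+) = Kw/Kb = 1.0e-14 / 4.3 x 10^-10 = 2.33e-5.
[H^+] = sqrt(Ka x [C6H5NH3+]) = sqrt(2.33e-5 x 0.04947) = 0.00107 M.
pH = -log(0.00107) = 2.97.

2.97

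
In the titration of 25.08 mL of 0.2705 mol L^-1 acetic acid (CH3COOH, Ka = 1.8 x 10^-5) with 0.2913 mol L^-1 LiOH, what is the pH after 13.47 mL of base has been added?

4.88

Initial n(CH3COOH) = 0.2705 x 0.02508 = 0.006784 mol.
n(LiOH) added = 0.2913 x 0.01347 = 0.003924 mol, converting that many moles of CH3COOH to CH3COO-.
Remaining n(CH3COOH) = 0.002860 mol; n(CH3COO-) = 0.003924 mol.
By Henderson-Hasselbalch, pH = pKa + log([A^-]/[HA]) = 4.74 + log(0.003924/0.002860) = 4.74 + (+0.14) = 4.88.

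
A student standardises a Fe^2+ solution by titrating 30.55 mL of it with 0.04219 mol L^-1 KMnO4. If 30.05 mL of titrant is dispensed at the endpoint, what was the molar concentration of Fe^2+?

n(KMnO4) = 0.04219 x 0.03005 = 0.001268 mol.
From the balanced equation, 1 mol KMnO4 reacts with 5 mol Fe^2+, so n(Fe^2+) = 0.001268 x 5/1 = 0.006339 mol.
[Fe^2+] = 0.006339 / 0.03055 L = 0.207 M.

0.207 M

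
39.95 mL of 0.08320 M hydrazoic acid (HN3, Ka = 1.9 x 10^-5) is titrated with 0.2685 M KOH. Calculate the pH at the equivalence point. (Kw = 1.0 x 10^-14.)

n(HN3) = 0.08320 x 0.03995 = 0.003324 mol; V(KOH) at equivalence = 0.003324/0.2685 = 0.01238 L.
At equivalence all the acid is converted to N3-; total volume = 0.03995 + 0.01238 = 0.05233 L, so [N3-] = 0.003324/0.05233 = 0.06352 M.
Kb = Kw/Ka = 1.0e-14 / 1.9 x 10^-5 = 5.26e-10.
[OH^-] = sqrt(Kb x [N3-]) = sqrt(5.26e-10 x 0.06352) = 5.78e-6 M.
pOH = 5.24, so pH = 14.00 - 5.24 = 8.76.

8.76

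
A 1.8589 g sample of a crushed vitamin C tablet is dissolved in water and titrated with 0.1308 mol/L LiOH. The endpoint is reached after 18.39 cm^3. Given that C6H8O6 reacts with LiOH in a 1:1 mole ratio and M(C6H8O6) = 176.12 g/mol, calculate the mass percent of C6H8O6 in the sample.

n(LiOH) = 0.1308 x 0.01839 = 0.002405 mol.
n(C6H8O6) = 0.002405 / 1 = 0.002405 mol.
mass of C6H8O6 = 0.002405 x 176.12 = 0.4236 g.
% purity = 0.4236 / 1.8589 x 100 = 22.8%.

22.8%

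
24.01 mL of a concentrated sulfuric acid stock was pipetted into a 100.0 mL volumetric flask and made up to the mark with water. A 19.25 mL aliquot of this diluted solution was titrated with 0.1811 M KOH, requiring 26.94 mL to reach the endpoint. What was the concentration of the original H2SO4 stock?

0.528 M

n(KOH) = 0.1811 x 0.02694 = 0.004879 mol.
n(H2SO4) in the aliquot = 0.004879 x 1/2 = 0.002439 mol.
[diluted H2SO4] = 0.002439 / 0.01925 = 0.1267 M.
Dilution factor = 100.0/24.01 = 4.165, so [stock] = 0.1267 x 4.165 = 0.528 M.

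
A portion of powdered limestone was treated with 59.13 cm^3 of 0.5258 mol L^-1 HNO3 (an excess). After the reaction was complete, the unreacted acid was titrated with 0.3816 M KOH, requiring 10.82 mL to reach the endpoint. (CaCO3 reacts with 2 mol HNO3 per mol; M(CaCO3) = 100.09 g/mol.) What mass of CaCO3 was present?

1.35 g

Total n(HNO3) added = 0.5258 x 0.05913 = 0.03109 mol.
n(KOH) used = 0.3816 x 0.01082 = 0.004129 mol, which equals the excess n(HNO3).
So n(HNO3) consumed by the sample = 0.03109 - 0.004129 = 0.02696 mol.
n(CaCO3) = 0.02696 / 2 = 0.01348 mol.
mass = 0.01348 mol x 100.09 g/mol = 1.35 g.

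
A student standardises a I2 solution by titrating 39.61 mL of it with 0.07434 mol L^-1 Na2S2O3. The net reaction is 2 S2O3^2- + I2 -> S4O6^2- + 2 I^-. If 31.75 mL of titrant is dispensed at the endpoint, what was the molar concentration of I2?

0.0298 M

n(Na2S2O3) = 0.07434 x 0.03175 = 0.002360 mol.
From the balanced equation, 2 mol Na2S2O3 reacts with 1 mol I2, so n(I2) = 0.002360 x 1/2 = 0.001180 mol.
[I2] = 0.001180 / 0.03961 L = 0.0298 M.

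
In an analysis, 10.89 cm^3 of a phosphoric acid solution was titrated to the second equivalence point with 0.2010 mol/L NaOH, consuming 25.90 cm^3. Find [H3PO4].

0.239 M

n(NaOH) = 0.2010 x 0.02590 = 0.005206 mol.
At the second equivalence point, 2 mol OH^- react per mol H3PO4, so n(H3PO4) = 0.005206 / 2 = 0.002603 mol.
[H3PO4] = 0.002603 / 0.01089 L = 0.239 M.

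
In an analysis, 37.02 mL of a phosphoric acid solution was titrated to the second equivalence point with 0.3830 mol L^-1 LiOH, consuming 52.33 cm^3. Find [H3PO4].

n(LiOH) = 0.3830 x 0.05233 = 0.02004 mol.
At the second equivalence point, 2 mol OH^- react per mol H3PO4, so n(H3PO4) = 0.02004 / 2 = 0.01002 mol.
[H3PO4] = 0.01002 / 0.03702 L = 0.271 M.

0.271 M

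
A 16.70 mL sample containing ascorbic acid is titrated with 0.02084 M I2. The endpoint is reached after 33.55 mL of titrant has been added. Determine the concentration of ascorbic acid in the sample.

0.0419 M

n(I2) = 0.02084 x 0.03355 = 0.0006992 mol.
From the balanced equation, 1 mol I2 reacts with 1 mol ascorbic acid, so n(ascorbic acid) = 0.0006992 x 1/1 = 0.0006992 mol.
[ascorbic acid] = 0.0006992 / 0.01670 L = 0.0419 M.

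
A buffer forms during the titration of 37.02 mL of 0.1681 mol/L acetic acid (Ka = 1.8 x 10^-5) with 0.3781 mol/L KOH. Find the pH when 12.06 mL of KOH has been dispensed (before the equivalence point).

5.18

Initial n(CH3COOH) = 0.1681 x 0.03702 = 0.006223 mol.
n(KOH) added = 0.3781 x 0.01206 = 0.004560 mol, converting that many moles of CH3COOH to CH3COO-.
Remaining n(CH3COOH) = 0.001663 mol; n(CH3COO-) = 0.004560 mol.
By Henderson-Hasselbalch, pH = pKa + log([A^-]/[HA]) = 4.74 + log(0.004560/0.001663) = 4.74 + (+0.44) = 5.18.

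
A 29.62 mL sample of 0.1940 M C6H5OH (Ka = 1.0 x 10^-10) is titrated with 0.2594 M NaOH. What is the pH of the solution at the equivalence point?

n(C6H5OH) = 0.1940 x 0.02962 = 0.005746 mol; V(NaOH) at equivalence = 0.005746/0.2594 = 0.02215 L.
At equivalence all the acid is converted to C6H5O-; total volume = 0.02962 + 0.02215 = 0.05177 L, so [C6H5O-] = 0.005746/0.05177 = 0.1110 M.
Kb = Kw/Ka = 1.0e-14 / 1.0 x 10^-10 = 0.000100.
[OH^-] = sqrt(Kb x [C6H5O-]) = sqrt(0.000100 x 0.1110) = 0.00333 M.
pOH = 2.48, so pH = 14.00 - 2.48 = 11.52.

11.52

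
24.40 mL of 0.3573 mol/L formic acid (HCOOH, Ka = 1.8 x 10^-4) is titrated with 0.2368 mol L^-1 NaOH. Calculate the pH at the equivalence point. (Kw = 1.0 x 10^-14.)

8.45

n(HCOOH) = 0.3573 x 0.02440 = 0.008718 mol; V(NaOH) at equivalence = 0.008718/0.2368 = 0.03682 L.
At equivalence all the acid is converted to HCOO-; total volume = 0.02440 + 0.03682 = 0.06122 L, so [HCOO-] = 0.008718/0.06122 = 0.1424 M.
Kb = Kw/Ka = 1.0e-14 / 1.8 x 10^-4 = 5.56e-11.
[OH^-] = sqrt(Kb x [HCOO-]) = sqrt(5.56e-11 x 0.1424) = 2.81e-6 M.
pOH = 5.55, so pH = 14.00 - 5.55 = 8.45.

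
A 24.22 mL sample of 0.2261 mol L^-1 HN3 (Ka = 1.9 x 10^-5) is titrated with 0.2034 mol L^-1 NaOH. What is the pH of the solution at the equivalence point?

n(HN3) = 0.2261 x 0.02422 = 0.005476 mol; V(NaOH) at equivalence = 0.005476/0.2034 = 0.02692 L.
At equivalence all the acid is converted to N3-; total volume = 0.02422 + 0.02692 = 0.05114 L, so [N3-] = 0.005476/0.05114 = 0.1071 M.
Kb = Kw/Ka = 1.0e-14 / 1.9 x 10^-5 = 5.26e-10.
[OH^-] = sqrt(Kb x [N3-]) = sqrt(5.26e-10 x 0.1071) = 7.51e-6 M.
pOH = 5.12, so pH = 14.00 - 5.12 = 8.88.

8.88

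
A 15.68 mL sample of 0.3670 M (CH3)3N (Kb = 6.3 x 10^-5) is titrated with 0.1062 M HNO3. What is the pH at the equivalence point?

n((CH3)3N) = 0.3670 x 0.01568 = 0.005755 mol; V(HNO3) at equivalence = 0.005755/0.1062 = 0.05419 L.
At equivalence the base is fully converted to (CH3)3NH+; total volume = 0.06987 L, so [(CH3)3NH+] = 0.005755/0.06987 = 0.08237 M.
Ka((CH3)3NH+) = Kw/Kb = 1.0e-14 / 6.3 x 10^-5 = 1.59e-10.
[H^+] = sqrt(Ka x [(CH3)3NH+]) = sqrt(1.59e-10 x 0.08237) = 3.62e-6 M.
pH = -log(3.62e-6) = 5.44.

5.44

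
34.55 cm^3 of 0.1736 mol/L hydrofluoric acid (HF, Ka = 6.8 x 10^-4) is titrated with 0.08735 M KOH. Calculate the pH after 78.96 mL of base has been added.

11.90

n(acid) = 0.1736 x 0.03455 = 0.005998 mol; n(KOH) added = 0.08735 x 0.07896 = 0.006897 mol.
Base is in excess by 0.006897 - 0.005998 = 0.0008993 mol in a total volume of 0.1135 L.
[OH^-] = 0.0008993/0.1135 = 0.007922 M, so pOH = 2.10 and pH = 14.00 - 2.10 = 11.90.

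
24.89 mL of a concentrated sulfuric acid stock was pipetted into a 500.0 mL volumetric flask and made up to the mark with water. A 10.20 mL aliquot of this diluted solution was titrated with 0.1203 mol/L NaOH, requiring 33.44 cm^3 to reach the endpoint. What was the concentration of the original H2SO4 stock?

3.96 M

n(NaOH) = 0.1203 x 0.03344 = 0.004023 mol.
n(H2SO4) in the aliquot = 0.004023 x 1/2 = 0.002011 mol.
[diluted H2SO4] = 0.002011 / 0.01020 = 0.1972 M.
Dilution factor = 500.0/24.89 = 20.09, so [stock] = 0.1972 x 20.09 = 3.96 M.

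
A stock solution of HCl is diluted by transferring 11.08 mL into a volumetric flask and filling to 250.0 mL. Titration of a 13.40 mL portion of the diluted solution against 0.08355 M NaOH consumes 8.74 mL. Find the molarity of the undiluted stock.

1.23 M

n(NaOH) = 0.08355 x 0.008740 = 0.0007302 mol.
n(HCl) in the aliquot = 0.0007302 mol.
[diluted HCl] = 0.0007302 / 0.01340 = 0.05449 M.
Dilution factor = 250.0/11.08 = 22.56, so [stock] = 0.05449 x 22.56 = 1.23 M.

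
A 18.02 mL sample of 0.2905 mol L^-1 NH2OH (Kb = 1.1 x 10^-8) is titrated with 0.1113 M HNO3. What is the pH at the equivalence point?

n(NH2OH) = 0.2905 x 0.01802 = 0.005235 mol; V(HNO3) at equivalence = 0.005235/0.1113 = 0.04703 L.
At equivalence the base is fully converted to NH3OH+; total volume = 0.06505 L, so [NH3OH+] = 0.005235/0.06505 = 0.08047 M.
Ka(NH3OH+) = Kw/Kb = 1.0e-14 / 1.1 x 10^-8 = 9.09e-7.
[H^+] = sqrt(Ka x [NH3OH+]) = sqrt(9.09e-7 x 0.08047) = 0.000270 M.
pH = -log(0.000270) = 3.57.

3.57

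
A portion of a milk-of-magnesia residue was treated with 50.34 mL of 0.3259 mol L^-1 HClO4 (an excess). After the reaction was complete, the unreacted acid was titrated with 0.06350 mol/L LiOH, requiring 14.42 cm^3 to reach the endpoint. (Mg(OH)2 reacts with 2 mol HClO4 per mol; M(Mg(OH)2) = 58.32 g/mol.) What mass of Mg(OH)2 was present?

Total n(HClO4) added = 0.3259 x 0.05034 = 0.01641 mol.
n(LiOH) used = 0.06350 x 0.01442 = 0.0009157 mol, which equals the excess n(HClO4).
So n(HClO4) consumed by the sample = 0.01641 - 0.0009157 = 0.01549 mol.
n(Mg(OH)2) = 0.01549 / 2 = 0.007745 mol.
mass = 0.007745 mol x 58.32 g/mol = 0.452 g.

0.452 g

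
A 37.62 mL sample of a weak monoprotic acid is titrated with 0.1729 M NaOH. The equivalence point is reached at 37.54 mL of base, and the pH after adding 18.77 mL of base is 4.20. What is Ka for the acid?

6.3 x 10^-5

18.77 mL is half of the equivalence volume, so this is the half-equivalence point where [HA] = [A^-].
At half-equivalence pH = pKa, so pKa = 4.20.
Ka = 10^(-4.20) = 6.3 x 10^-5.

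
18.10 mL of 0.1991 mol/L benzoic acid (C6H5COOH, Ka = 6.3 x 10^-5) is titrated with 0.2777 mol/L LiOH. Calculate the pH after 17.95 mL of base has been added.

12.58

n(acid) = 0.1991 x 0.01810 = 0.003604 mol; n(LiOH) added = 0.2777 x 0.01795 = 0.004985 mol.
Base is in excess by 0.004985 - 0.003604 = 0.001381 mol in a total volume of 0.03605 L.
[OH^-] = 0.001381/0.03605 = 0.03831 M, so pOH = 1.42 and pH = 14.00 - 1.42 = 12.58.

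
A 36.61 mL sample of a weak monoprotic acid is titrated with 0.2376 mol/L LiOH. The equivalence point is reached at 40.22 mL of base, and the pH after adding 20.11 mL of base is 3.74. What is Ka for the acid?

20.11 mL is half of the equivalence volume, so this is the half-equivalence point where [HA] = [A^-].
At half-equivalence pH = pKa, so pKa = 3.74.
Ka = 10^(-3.74) = 1.8 x 10^-4.

1.8 x 10^-4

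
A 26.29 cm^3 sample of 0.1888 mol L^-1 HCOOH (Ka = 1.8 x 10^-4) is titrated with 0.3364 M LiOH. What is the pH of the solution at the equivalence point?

8.41

n(HCOOH) = 0.1888 x 0.02629 = 0.004964 mol; V(LiOH) at equivalence = 0.004964/0.3364 = 0.01475 L.
At equivalence all the acid is converted to HCOO-; total volume = 0.02629 + 0.01475 = 0.04104 L, so [HCOO-] = 0.004964/0.04104 = 0.1209 M.
Kb = Kw/Ka = 1.0e-14 / 1.8 x 10^-4 = 5.56e-11.
[OH^-] = sqrt(Kb x [HCOO-]) = sqrt(5.56e-11 x 0.1209) = 2.59e-6 M.
pOH = 5.59, so pH = 14.00 - 5.59 = 8.41.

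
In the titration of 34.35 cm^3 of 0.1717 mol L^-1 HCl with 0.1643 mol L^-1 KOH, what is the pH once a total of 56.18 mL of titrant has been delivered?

12.57

n(acid) = 0.1717 x 0.03435 = 0.005898 mol; n(KOH) added = 0.1643 x 0.05618 = 0.009230 mol.
Base is in excess by 0.009230 - 0.005898 = 0.003332 mol in a total volume of 0.09053 L.
[OH^-] = 0.003332/0.09053 = 0.03681 M, so pOH = 1.43 and pH = 14.00 - 1.43 = 12.57.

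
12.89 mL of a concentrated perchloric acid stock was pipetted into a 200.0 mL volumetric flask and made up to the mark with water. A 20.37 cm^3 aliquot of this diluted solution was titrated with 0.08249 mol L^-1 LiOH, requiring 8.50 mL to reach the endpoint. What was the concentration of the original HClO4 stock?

n(LiOH) = 0.08249 x 0.008500 = 0.0007012 mol.
n(HClO4) in the aliquot = 0.0007012 mol.
[diluted HClO4] = 0.0007012 / 0.02037 = 0.03442 M.
Dilution factor = 200.0/12.89 = 15.52, so [stock] = 0.03442 x 15.52 = 0.534 M.

0.534 M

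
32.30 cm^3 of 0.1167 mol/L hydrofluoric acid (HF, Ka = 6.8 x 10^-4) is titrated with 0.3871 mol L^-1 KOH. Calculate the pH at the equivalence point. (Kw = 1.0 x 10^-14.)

n(HF) = 0.1167 x 0.03230 = 0.003769 mol; V(KOH) at equivalence = 0.003769/0.3871 = 0.009738 L.
At equivalence all the acid is converted to F-; total volume = 0.03230 + 0.009738 = 0.04204 L, so [F-] = 0.003769/0.04204 = 0.08967 M.
Kb = Kw/Ka = 1.0e-14 / 6.8 x 10^-4 = 1.47e-11.
[OH^-] = sqrt(Kb x [F-]) = sqrt(1.47e-11 x 0.08967) = 1.15e-6 M.
pOH = 5.94, so pH = 14.00 - 5.94 = 8.06.

8.06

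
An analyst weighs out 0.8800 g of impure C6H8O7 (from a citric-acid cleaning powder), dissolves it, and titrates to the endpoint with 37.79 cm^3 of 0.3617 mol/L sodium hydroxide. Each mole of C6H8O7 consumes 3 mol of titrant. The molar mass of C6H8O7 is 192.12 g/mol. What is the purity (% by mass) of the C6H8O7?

n(NaOH) = 0.3617 x 0.03779 = 0.01367 mol.
n(C6H8O7) = 0.01367 / 3 = 0.004556 mol.
mass of C6H8O7 = 0.004556 x 192.12 = 0.8753 g.
% purity = 0.8753 / 0.8800 x 100 = 99.5%.

99.5%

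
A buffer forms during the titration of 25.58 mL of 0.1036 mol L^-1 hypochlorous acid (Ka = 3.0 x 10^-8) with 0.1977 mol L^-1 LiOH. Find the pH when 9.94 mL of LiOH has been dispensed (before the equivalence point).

Initial n(HClO) = 0.1036 x 0.02558 = 0.002650 mol.
n(LiOH) added = 0.1977 x 0.009940 = 0.001965 mol, converting that many moles of HClO to ClO-.
Remaining n(HClO) = 0.0006849 mol; n(ClO-) = 0.001965 mol.
By Henderson-Hasselbalch, pH = pKa + log([A^-]/[HA]) = 7.52 + log(0.001965/0.0006849) = 7.52 + (+0.46) = 7.98.

7.98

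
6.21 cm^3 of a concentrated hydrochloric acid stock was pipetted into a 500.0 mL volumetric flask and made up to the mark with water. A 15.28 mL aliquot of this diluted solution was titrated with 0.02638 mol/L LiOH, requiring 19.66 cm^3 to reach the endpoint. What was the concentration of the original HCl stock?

2.73 M

n(LiOH) = 0.02638 x 0.01966 = 0.0005186 mol.
n(HCl) in the aliquot = 0.0005186 mol.
[diluted HCl] = 0.0005186 / 0.01528 = 0.03394 M.
Dilution factor = 500.0/6.210 = 80.52, so [stock] = 0.03394 x 80.52 = 2.73 M.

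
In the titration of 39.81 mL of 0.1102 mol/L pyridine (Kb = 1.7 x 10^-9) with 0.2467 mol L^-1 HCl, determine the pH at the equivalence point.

3.17

n(C5H5N) = 0.1102 x 0.03981 = 0.004387 mol; V(HCl) at equivalence = 0.004387/0.2467 = 0.01778 L.
At equivalence the base is fully converted to C5H5NH+; total volume = 0.05759 L, so [C5H5NH+] = 0.004387/0.05759 = 0.07617 M.
Ka(C5H5NH+) = Kw/Kb = 1.0e-14 / 1.7 x 10^-9 = 5.88e-6.
[H^+] = sqrt(Ka x [C5H5NH+]) = sqrt(5.88e-6 x 0.07617) = 0.000669 M.
pH = -log(0.000669) = 3.17.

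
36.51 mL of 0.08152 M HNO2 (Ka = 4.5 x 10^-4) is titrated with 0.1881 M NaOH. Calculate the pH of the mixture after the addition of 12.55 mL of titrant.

Initial n(HNO2) = 0.08152 x 0.03651 = 0.002976 mol.
n(NaOH) added = 0.1881 x 0.01255 = 0.002361 mol, converting that many moles of HNO2 to NO2-.
Remaining n(HNO2) = 0.0006156 mol; n(NO2-) = 0.002361 mol.
By Henderson-Hasselbalch, pH = pKa + log([A^-]/[HA]) = 3.35 + log(0.002361/0.0006156) = 3.35 + (+0.58) = 3.93.

3.93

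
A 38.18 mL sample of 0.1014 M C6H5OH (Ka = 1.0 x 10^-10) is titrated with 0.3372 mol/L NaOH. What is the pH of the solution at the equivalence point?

11.45

n(C6H5OH) = 0.1014 x 0.03818 = 0.003871 mol; V(NaOH) at equivalence = 0.003871/0.3372 = 0.01148 L.
At equivalence all the acid is converted to C6H5O-; total volume = 0.03818 + 0.01148 = 0.04966 L, so [C6H5O-] = 0.003871/0.04966 = 0.07796 M.
Kb = Kw/Ka = 1.0e-14 / 1.0 x 10^-10 = 0.000100.
[OH^-] = sqrt(Kb x [C6H5O-]) = sqrt(0.000100 x 0.07796) = 0.00279 M.
pOH = 2.55, so pH = 14.00 - 2.55 = 11.45.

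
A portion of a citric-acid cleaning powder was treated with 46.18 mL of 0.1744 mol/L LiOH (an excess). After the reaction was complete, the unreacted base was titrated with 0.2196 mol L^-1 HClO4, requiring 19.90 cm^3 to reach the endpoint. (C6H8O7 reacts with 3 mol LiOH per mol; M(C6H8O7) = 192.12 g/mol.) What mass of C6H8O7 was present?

0.236 g

Total n(LiOH) added = 0.1744 x 0.04618 = 0.008054 mol.
n(HClO4) used = 0.2196 x 0.01990 = 0.004370 mol, which equals the excess n(LiOH).
So n(LiOH) consumed by the sample = 0.008054 - 0.004370 = 0.003684 mol.
n(C6H8O7) = 0.003684 / 3 = 0.001228 mol.
mass = 0.001228 mol x 192.12 g/mol = 0.236 g.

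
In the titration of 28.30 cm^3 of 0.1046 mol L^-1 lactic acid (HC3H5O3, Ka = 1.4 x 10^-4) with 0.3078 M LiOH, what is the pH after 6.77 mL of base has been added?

Initial n(HC3H5O3) = 0.1046 x 0.02830 = 0.002960 mol.
n(LiOH) added = 0.3078 x 0.006770 = 0.002084 mol, converting that many moles of HC3H5O3 to C3H5O3-.
Remaining n(HC3H5O3) = 0.0008764 mol; n(C3H5O3-) = 0.002084 mol.
By Henderson-Hasselbalch, pH = pKa + log([A^-]/[HA]) = 3.85 + log(0.002084/0.0008764) = 3.85 + (+0.38) = 4.23.

4.23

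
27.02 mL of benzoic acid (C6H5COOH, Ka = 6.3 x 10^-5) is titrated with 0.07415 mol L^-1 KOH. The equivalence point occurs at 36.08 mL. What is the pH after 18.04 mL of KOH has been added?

4.20

18.04 mL is exactly half the equivalence volume (36.08/2), i.e. the half-equivalence point.
There, n(HA) = n(A^-), so pH = pKa = -log(6.3 x 10^-5) = 4.20.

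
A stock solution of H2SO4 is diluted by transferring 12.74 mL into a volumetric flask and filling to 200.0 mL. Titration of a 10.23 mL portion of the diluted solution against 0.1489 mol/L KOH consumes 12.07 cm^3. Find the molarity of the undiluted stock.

n(KOH) = 0.1489 x 0.01207 = 0.001797 mol.
n(H2SO4) in the aliquot = 0.001797 x 1/2 = 0.0008986 mol.
[diluted H2SO4] = 0.0008986 / 0.01023 = 0.08784 M.
Dilution factor = 200.0/12.74 = 15.70, so [stock] = 0.08784 x 15.70 = 1.38 M.

1.38 M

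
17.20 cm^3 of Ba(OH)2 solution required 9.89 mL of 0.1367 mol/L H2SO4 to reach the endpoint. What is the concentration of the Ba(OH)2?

0.0786 M

n(H2SO4) delivered = 0.1367 x 0.009890 = 0.001352 mol.
For a 1:1 reaction, n(Ba(OH)2) = 0.001352 mol.
[Ba(OH)2] = 0.001352 mol / 0.01720 L = 0.0786 M.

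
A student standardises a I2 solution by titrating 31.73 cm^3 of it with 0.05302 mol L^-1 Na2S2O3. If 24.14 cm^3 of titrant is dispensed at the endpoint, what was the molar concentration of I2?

0.0202 M

n(Na2S2O3) = 0.05302 x 0.02414 = 0.001280 mol.
From the balanced equation, 2 mol Na2S2O3 reacts with 1 mol I2, so n(I2) = 0.001280 x 1/2 = 0.0006400 mol.
[I2] = 0.0006400 / 0.03173 L = 0.0202 M.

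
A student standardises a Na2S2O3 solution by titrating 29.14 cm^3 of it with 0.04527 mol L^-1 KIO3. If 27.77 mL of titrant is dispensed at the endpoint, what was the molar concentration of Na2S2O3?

n(KIO3) = 0.04527 x 0.02777 = 0.001257 mol.
From the balanced equation, 1 mol KIO3 reacts with 6 mol Na2S2O3, so n(Na2S2O3) = 0.001257 x 6/1 = 0.007543 mol.
[Na2S2O3] = 0.007543 / 0.02914 L = 0.259 M.

0.259 M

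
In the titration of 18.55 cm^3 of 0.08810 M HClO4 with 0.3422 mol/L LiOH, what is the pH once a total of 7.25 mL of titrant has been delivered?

n(acid) = 0.08810 x 0.01855 = 0.001634 mol; n(LiOH) added = 0.3422 x 0.007250 = 0.002481 mol.
Base is in excess by 0.002481 - 0.001634 = 0.0008467 mol in a total volume of 0.02580 L.
[OH^-] = 0.0008467/0.02580 = 0.03282 M, so pOH = 1.48 and pH = 14.00 - 1.48 = 12.52.

12.52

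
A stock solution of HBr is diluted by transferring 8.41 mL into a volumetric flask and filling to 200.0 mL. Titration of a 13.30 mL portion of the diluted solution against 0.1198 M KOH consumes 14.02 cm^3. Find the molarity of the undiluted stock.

n(KOH) = 0.1198 x 0.01402 = 0.001680 mol.
n(HBr) in the aliquot = 0.001680 mol.
[diluted HBr] = 0.001680 / 0.01330 = 0.1263 M.
Dilution factor = 200.0/8.410 = 23.78, so [stock] = 0.1263 x 23.78 = 3.00 M.

3.00 M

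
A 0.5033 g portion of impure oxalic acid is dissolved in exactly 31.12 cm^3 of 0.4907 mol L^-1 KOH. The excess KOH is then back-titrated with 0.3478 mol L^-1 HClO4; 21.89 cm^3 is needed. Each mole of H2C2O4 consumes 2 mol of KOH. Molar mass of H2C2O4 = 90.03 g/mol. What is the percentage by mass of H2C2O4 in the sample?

68.5%

Total n(KOH) added = 0.4907 x 0.03112 = 0.01527 mol.
n(HClO4) used = 0.3478 x 0.02189 = 0.007613 mol, which equals the excess n(KOH).
So n(KOH) consumed by the sample = 0.01527 - 0.007613 = 0.007657 mol.
n(H2C2O4) = 0.007657 / 2 = 0.003829 mol.
mass H2C2O4 = 0.003829 x 90.03 = 0.3447 g, so %H2C2O4 = 0.3447/0.5033 x 100 = 68.5%.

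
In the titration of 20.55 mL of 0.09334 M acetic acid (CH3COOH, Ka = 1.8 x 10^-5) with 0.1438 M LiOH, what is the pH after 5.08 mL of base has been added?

4.53

Initial n(CH3COOH) = 0.09334 x 0.02055 = 0.001918 mol.
n(LiOH) added = 0.1438 x 0.005080 = 0.0007305 mol, converting that many moles of CH3COOH to CH3COO-.
Remaining n(CH3COOH) = 0.001188 mol; n(CH3COO-) = 0.0007305 mol.
By Henderson-Hasselbalch, pH = pKa + log([A^-]/[HA]) = 4.74 + log(0.0007305/0.001188) = 4.74 + (-0.21) = 4.53.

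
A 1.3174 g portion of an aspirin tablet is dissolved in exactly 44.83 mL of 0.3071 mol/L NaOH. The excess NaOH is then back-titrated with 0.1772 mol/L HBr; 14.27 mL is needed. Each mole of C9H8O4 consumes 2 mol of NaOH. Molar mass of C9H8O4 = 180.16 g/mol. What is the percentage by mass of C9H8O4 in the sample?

Total n(NaOH) added = 0.3071 x 0.04483 = 0.01377 mol.
n(HBr) used = 0.1772 x 0.01427 = 0.002529 mol, which equals the excess n(NaOH).
So n(NaOH) consumed by the sample = 0.01377 - 0.002529 = 0.01124 mol.
n(C9H8O4) = 0.01124 / 2 = 0.005619 mol.
mass C9H8O4 = 0.005619 x 180.16 = 1.012 g, so %C9H8O4 = 1.012/1.3174 x 100 = 76.8%.

76.8%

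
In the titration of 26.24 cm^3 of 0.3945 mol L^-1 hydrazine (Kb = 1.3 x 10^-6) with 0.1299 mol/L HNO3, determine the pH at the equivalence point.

n(N2H4) = 0.3945 x 0.02624 = 0.01035 mol; V(HNO3) at equivalence = 0.01035/0.1299 = 0.07969 L.
At equivalence the base is fully converted to N2H5+; total volume = 0.1059 L, so [N2H5+] = 0.01035/0.1059 = 0.09772 M.
Ka(N2H5+) = Kw/Kb = 1.0e-14 / 1.3 x 10^-6 = 7.69e-9.
[H^+] = sqrt(Ka x [N2H5+]) = sqrt(7.69e-9 x 0.09772) = 2.74e-5 M.
pH = -log(2.74e-5) = 4.56.

4.56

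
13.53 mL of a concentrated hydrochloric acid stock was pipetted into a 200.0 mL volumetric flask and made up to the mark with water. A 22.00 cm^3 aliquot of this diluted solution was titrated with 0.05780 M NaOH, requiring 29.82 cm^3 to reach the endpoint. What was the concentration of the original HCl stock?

n(NaOH) = 0.05780 x 0.02982 = 0.001724 mol.
n(HCl) in the aliquot = 0.001724 mol.
[diluted HCl] = 0.001724 / 0.02200 = 0.07835 M.
Dilution factor = 200.0/13.53 = 14.78, so [stock] = 0.07835 x 14.78 = 1.16 M.

1.16 M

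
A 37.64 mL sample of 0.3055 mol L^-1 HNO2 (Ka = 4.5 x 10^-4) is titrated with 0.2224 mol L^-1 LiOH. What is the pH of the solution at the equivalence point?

8.23

n(HNO2) = 0.3055 x 0.03764 = 0.01150 mol; V(LiOH) at equivalence = 0.01150/0.2224 = 0.05170 L.
At equivalence all the acid is converted to NO2-; total volume = 0.03764 + 0.05170 = 0.08934 L, so [NO2-] = 0.01150/0.08934 = 0.1287 M.
Kb = Kw/Ka = 1.0e-14 / 4.5 x 10^-4 = 2.22e-11.
[OH^-] = sqrt(Kb x [NO2-]) = sqrt(2.22e-11 x 0.1287) = 1.69e-6 M.
pOH = 5.77, so pH = 14.00 - 5.77 = 8.23.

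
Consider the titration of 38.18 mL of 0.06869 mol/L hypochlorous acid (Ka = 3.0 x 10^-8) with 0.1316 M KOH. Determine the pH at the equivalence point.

10.09

n(HClO) = 0.06869 x 0.03818 = 0.002623 mol; V(KOH) at equivalence = 0.002623/0.1316 = 0.01993 L.
At equivalence all the acid is converted to ClO-; total volume = 0.03818 + 0.01993 = 0.05811 L, so [ClO-] = 0.002623/0.05811 = 0.04513 M.
Kb = Kw/Ka = 1.0e-14 / 3.0 x 10^-8 = 3.33e-7.
[OH^-] = sqrt(Kb x [ClO-]) = sqrt(3.33e-7 x 0.04513) = 0.000123 M.
pOH = 3.91, so pH = 14.00 - 3.91 = 10.09.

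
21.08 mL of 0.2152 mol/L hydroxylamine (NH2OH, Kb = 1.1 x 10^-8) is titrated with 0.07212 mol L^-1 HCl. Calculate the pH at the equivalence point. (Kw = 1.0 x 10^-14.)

3.65

n(NH2OH) = 0.2152 x 0.02108 = 0.004536 mol; V(HCl) at equivalence = 0.004536/0.07212 = 0.06290 L.
At equivalence the base is fully converted to NH3OH+; total volume = 0.08398 L, so [NH3OH+] = 0.004536/0.08398 = 0.05402 M.
Ka(NH3OH+) = Kw/Kb = 1.0e-14 / 1.1 x 10^-8 = 9.09e-7.
[H^+] = sqrt(Ka x [NH3OH+]) = sqrt(9.09e-7 x 0.05402) = 0.000222 M.
pH = -log(0.000222) = 3.65.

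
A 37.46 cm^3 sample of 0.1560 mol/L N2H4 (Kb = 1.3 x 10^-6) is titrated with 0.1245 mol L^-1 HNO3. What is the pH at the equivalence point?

n(N2H4) = 0.1560 x 0.03746 = 0.005844 mol; V(HNO3) at equivalence = 0.005844/0.1245 = 0.04694 L.
At equivalence the base is fully converted to N2H5+; total volume = 0.08440 L, so [N2H5+] = 0.005844/0.08440 = 0.06924 M.
Ka(N2H5+) = Kw/Kb = 1.0e-14 / 1.3 x 10^-6 = 7.69e-9.
[H^+] = sqrt(Ka x [N2H5+]) = sqrt(7.69e-9 x 0.06924) = 2.31e-5 M.
pH = -log(2.31e-5) = 4.64.

4.64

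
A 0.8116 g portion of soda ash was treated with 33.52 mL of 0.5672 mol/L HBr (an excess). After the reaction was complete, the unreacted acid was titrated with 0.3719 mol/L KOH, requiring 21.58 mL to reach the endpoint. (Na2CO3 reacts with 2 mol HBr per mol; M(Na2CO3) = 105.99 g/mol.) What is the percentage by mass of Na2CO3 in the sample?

Total n(HBr) added = 0.5672 x 0.03352 = 0.01901 mol.
n(KOH) used = 0.3719 x 0.02158 = 0.008026 mol, which equals the excess n(HBr).
So n(HBr) consumed by the sample = 0.01901 - 0.008026 = 0.01099 mol.
n(Na2CO3) = 0.01099 / 2 = 0.005493 mol.
mass Na2CO3 = 0.005493 x 105.99 = 0.5823 g, so %Na2CO3 = 0.5823/0.8116 x 100 = 71.7%.

71.7%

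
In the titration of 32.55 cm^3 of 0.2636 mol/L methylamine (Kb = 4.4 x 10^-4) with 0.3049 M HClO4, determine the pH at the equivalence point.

5.75

n(CH3NH2) = 0.2636 x 0.03255 = 0.008580 mol; V(HClO4) at equivalence = 0.008580/0.3049 = 0.02814 L.
At equivalence the base is fully converted to CH3NH3+; total volume = 0.06069 L, so [CH3NH3+] = 0.008580/0.06069 = 0.1414 M.
Ka(CH3NH3+) = Kw/Kb = 1.0e-14 / 4.4 x 10^-4 = 2.27e-11.
[H^+] = sqrt(Ka x [CH3NH3+]) = sqrt(2.27e-11 x 0.1414) = 1.79e-6 M.
pH = -log(1.79e-6) = 5.75.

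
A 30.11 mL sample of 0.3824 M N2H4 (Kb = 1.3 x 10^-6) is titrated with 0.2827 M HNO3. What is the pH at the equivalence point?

4.45

n(N2H4) = 0.3824 x 0.03011 = 0.01151 mol; V(HNO3) at equivalence = 0.01151/0.2827 = 0.04073 L.
At equivalence the base is fully converted to N2H5+; total volume = 0.07084 L, so [N2H5+] = 0.01151/0.07084 = 0.1625 M.
Ka(N2H5+) = Kw/Kb = 1.0e-14 / 1.3 x 10^-6 = 7.69e-9.
[H^+] = sqrt(Ka x [N2H5+]) = sqrt(7.69e-9 x 0.1625) = 3.54e-5 M.
pH = -log(3.54e-5) = 4.45.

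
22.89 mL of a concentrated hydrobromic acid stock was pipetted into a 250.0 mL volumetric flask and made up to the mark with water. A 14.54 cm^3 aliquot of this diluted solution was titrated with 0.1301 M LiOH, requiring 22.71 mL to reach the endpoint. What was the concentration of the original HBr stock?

n(LiOH) = 0.1301 x 0.02271 = 0.002955 mol.
n(HBr) in the aliquot = 0.002955 mol.
[diluted HBr] = 0.002955 / 0.01454 = 0.2032 M.
Dilution factor = 250.0/22.89 = 10.92, so [stock] = 0.2032 x 10.92 = 2.22 M.

2.22 M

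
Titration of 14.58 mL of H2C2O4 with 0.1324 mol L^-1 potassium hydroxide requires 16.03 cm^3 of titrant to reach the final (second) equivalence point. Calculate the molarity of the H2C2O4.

n(KOH) = 0.1324 x 0.01603 = 0.002122 mol.
At the final (second) equivalence point, 2 mol OH^- react per mol H2C2O4, so n(H2C2O4) = 0.002122 / 2 = 0.001061 mol.
[H2C2O4] = 0.001061 / 0.01458 L = 0.0728 M.

0.0728 M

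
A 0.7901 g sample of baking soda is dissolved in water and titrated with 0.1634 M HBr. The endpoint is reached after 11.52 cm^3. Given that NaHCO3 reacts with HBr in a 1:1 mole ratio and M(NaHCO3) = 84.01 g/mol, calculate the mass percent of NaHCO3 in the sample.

20.0%

n(HBr) = 0.1634 x 0.01152 = 0.001882 mol.
n(NaHCO3) = 0.001882 / 1 = 0.001882 mol.
mass of NaHCO3 = 0.001882 x 84.01 = 0.1581 g.
% purity = 0.1581 / 0.7901 x 100 = 20.0%.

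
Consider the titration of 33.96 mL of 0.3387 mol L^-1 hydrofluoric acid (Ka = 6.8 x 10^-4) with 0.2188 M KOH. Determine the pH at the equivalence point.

8.15

n(HF) = 0.3387 x 0.03396 = 0.01150 mol; V(KOH) at equivalence = 0.01150/0.2188 = 0.05257 L.
At equivalence all the acid is converted to F-; total volume = 0.03396 + 0.05257 = 0.08653 L, so [F-] = 0.01150/0.08653 = 0.1329 M.
Kb = Kw/Ka = 1.0e-14 / 6.8 x 10^-4 = 1.47e-11.
[OH^-] = sqrt(Kb x [F-]) = sqrt(1.47e-11 x 0.1329) = 1.40e-6 M.
pOH = 5.85, so pH = 14.00 - 5.85 = 8.15.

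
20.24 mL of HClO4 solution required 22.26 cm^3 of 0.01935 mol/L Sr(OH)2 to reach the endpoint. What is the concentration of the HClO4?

0.0426 M

n(Sr(OH)2) delivered = 0.01935 x 0.02226 = 0.0004307 mol.
The reaction is 2 HClO4 + 1 Sr(OH)2, so n(HClO4) = 0.0004307 x 2/1 = 0.0008615 mol.
[HClO4] = 0.0008615 mol / 0.02024 L = 0.0426 M.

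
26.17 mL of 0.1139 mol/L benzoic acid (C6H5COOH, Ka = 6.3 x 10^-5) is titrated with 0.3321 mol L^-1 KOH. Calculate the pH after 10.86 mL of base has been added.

n(acid) = 0.1139 x 0.02617 = 0.002981 mol; n(KOH) added = 0.3321 x 0.01086 = 0.003607 mol.
Base is in excess by 0.003607 - 0.002981 = 0.0006258 mol in a total volume of 0.03703 L.
[OH^-] = 0.0006258/0.03703 = 0.01690 M, so pOH = 1.77 and pH = 14.00 - 1.77 = 12.23.

12.23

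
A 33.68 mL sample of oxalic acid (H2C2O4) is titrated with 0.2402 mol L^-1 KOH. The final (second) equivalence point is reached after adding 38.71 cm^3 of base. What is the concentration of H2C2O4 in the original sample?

n(KOH) = 0.2402 x 0.03871 = 0.009298 mol.
At the final (second) equivalence point, 2 mol OH^- react per mol H2C2O4, so n(H2C2O4) = 0.009298 / 2 = 0.004649 mol.
[H2C2O4] = 0.004649 / 0.03368 L = 0.138 M.

0.138 M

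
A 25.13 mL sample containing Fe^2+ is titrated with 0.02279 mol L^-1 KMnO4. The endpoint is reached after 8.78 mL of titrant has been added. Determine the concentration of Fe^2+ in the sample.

0.0398 M

n(KMnO4) = 0.02279 x 0.008780 = 0.0002001 mol.
From the balanced equation, 1 mol KMnO4 reacts with 5 mol Fe^2+, so n(Fe^2+) = 0.0002001 x 5/1 = 0.001000 mol.
[Fe^2+] = 0.001000 / 0.02513 L = 0.0398 M.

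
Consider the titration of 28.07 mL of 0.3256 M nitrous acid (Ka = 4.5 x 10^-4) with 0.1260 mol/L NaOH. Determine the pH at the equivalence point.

8.15

n(HNO2) = 0.3256 x 0.02807 = 0.009140 mol; V(NaOH) at equivalence = 0.009140/0.1260 = 0.07254 L.
At equivalence all the acid is converted to NO2-; total volume = 0.02807 + 0.07254 = 0.1006 L, so [NO2-] = 0.009140/0.1006 = 0.09084 M.
Kb = Kw/Ka = 1.0e-14 / 4.5 x 10^-4 = 2.22e-11.
[OH^-] = sqrt(Kb x [NO2-]) = sqrt(2.22e-11 x 0.09084) = 1.42e-6 M.
pOH = 5.85, so pH = 14.00 - 5.85 = 8.15.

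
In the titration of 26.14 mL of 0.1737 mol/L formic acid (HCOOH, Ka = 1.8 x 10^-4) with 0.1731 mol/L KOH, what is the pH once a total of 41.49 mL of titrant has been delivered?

n(acid) = 0.1737 x 0.02614 = 0.004541 mol; n(KOH) added = 0.1731 x 0.04149 = 0.007182 mol.
Base is in excess by 0.007182 - 0.004541 = 0.002641 mol in a total volume of 0.06763 L.
[OH^-] = 0.002641/0.06763 = 0.03906 M, so pOH = 1.41 and pH = 14.00 - 1.41 = 12.59.

12.59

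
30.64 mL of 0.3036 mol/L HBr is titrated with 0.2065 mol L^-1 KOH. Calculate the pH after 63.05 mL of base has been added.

n(acid) = 0.3036 x 0.03064 = 0.009302 mol; n(KOH) added = 0.2065 x 0.06305 = 0.01302 mol.
Base is in excess by 0.01302 - 0.009302 = 0.003718 mol in a total volume of 0.09369 L.
[OH^-] = 0.003718/0.09369 = 0.03968 M, so pOH = 1.40 and pH = 14.00 - 1.40 = 12.60.

12.60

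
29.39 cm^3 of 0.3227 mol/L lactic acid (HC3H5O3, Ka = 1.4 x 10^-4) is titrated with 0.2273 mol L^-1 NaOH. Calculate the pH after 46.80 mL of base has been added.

12.18

n(acid) = 0.3227 x 0.02939 = 0.009484 mol; n(NaOH) added = 0.2273 x 0.04680 = 0.01064 mol.
Base is in excess by 0.01064 - 0.009484 = 0.001153 mol in a total volume of 0.07619 L.
[OH^-] = 0.001153/0.07619 = 0.01514 M, so pOH = 1.82 and pH = 14.00 - 1.82 = 12.18.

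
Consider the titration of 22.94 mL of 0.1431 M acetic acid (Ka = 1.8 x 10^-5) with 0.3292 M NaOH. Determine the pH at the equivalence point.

n(CH3COOH) = 0.1431 x 0.02294 = 0.003283 mol; V(NaOH) at equivalence = 0.003283/0.3292 = 0.009972 L.
At equivalence all the acid is converted to CH3COO-; total volume = 0.02294 + 0.009972 = 0.03291 L, so [CH3COO-] = 0.003283/0.03291 = 0.09974 M.
Kb = Kw/Ka = 1.0e-14 / 1.8 x 10^-5 = 5.56e-10.
[OH^-] = sqrt(Kb x [CH3COO-]) = sqrt(5.56e-10 x 0.09974) = 7.44e-6 M.
pOH = 5.13, so pH = 14.00 - 5.13 = 8.87.

8.87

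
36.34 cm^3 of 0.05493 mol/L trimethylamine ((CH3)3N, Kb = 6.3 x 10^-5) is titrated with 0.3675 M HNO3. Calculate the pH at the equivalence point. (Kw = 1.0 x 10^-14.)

5.56

n((CH3)3N) = 0.05493 x 0.03634 = 0.001996 mol; V(HNO3) at equivalence = 0.001996/0.3675 = 0.005432 L.
At equivalence the base is fully converted to (CH3)3NH+; total volume = 0.04177 L, so [(CH3)3NH+] = 0.001996/0.04177 = 0.04779 M.
Ka((CH3)3NH+) = Kw/Kb = 1.0e-14 / 6.3 x 10^-5 = 1.59e-10.
[H^+] = sqrt(Ka x [(CH3)3NH+]) = sqrt(1.59e-10 x 0.04779) = 2.75e-6 M.
pH = -log(2.75e-6) = 5.56.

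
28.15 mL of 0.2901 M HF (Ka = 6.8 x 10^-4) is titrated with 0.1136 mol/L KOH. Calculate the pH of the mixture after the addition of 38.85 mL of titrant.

Initial n(HF) = 0.2901 x 0.02815 = 0.008166 mol.
n(KOH) added = 0.1136 x 0.03885 = 0.004413 mol, converting that many moles of HF to F-.
Remaining n(HF) = 0.003753 mol; n(F-) = 0.004413 mol.
By Henderson-Hasselbalch, pH = pKa + log([A^-]/[HA]) = 3.17 + log(0.004413/0.003753) = 3.17 + (+0.07) = 3.24.

3.24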